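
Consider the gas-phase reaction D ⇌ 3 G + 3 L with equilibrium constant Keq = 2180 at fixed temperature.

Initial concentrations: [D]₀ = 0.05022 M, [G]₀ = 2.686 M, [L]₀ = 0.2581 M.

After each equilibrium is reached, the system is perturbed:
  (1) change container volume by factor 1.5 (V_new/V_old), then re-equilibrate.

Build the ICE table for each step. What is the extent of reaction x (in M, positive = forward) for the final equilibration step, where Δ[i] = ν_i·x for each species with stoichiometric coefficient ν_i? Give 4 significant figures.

x = 4.0572e-04 M

Q₀ = 6.634 vs Keq = 2180 ⇒ Q<K, forward
Step 1:
                    D           G           L
  Initial     0.05022       2.686      0.2581
  Change     -0.04952      0.1486      0.1486
  Equil    7.0253e-04       2.835      0.4067
  solve Keq expr → x = 0.04952; check Q = 2180
Then change container volume by factor 1.5 (V_new/V_old).
Step 2:
                    D           G           L
  Initial  4.6836e-04        1.89      0.2711
  Change  -4.0572e-04    0.001217    0.001217
  Equil    6.2632e-05       1.891      0.2723
  solve Keq expr → x = 4.0572e-04; check Q = 2180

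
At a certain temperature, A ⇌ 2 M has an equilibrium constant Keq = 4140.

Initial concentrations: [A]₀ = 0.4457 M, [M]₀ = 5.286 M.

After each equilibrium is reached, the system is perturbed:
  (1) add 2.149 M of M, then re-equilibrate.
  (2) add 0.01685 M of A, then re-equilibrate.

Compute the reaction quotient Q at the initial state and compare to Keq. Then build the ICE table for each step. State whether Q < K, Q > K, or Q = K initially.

Q₀ = 62.69; Q < K (proceeds forward)

Q₀ = 62.69 vs Keq = 4140 ⇒ Q<K, forward
Step 1:
                   A          M
  Initial     0.4457      5.286
  Change     -0.4365     0.8731
  Equil     0.009163      6.159
  solve Keq expr → x = 0.4365; check Q = 4140
Then add 2.149 M of M.
Step 2:
                   A          M
  Initial   0.009163      8.308
  Change     0.00745    -0.0149
  Equil      0.01661      8.293
  solve Keq expr → x = -0.00745; check Q = 4140
Then add 0.01685 M of A.
Step 3:
                   A          M
  Initial    0.03346      8.293
  Change    -0.01672    0.03343
  Equil      0.01675      8.327
  solve Keq expr → x = 0.01672; check Q = 4140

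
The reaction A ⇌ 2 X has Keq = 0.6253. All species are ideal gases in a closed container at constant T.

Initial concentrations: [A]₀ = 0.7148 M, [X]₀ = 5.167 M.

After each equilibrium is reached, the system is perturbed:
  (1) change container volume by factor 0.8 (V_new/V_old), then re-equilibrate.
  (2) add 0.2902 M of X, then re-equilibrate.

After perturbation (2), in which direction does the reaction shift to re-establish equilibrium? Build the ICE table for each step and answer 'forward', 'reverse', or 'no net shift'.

Q₀ = 37.35 vs Keq = 0.6253 ⇒ Q>K, reverse
Step 1:
                  A         X
  I          0.7148     5.167
  C           1.939    -3.879
  E           2.654     1.288
  solve Keq expr → x = -1.939; check Q = 0.6253
Then change container volume by factor 0.8 (V_new/V_old).
Step 2:
                  A         X
  I           3.318      1.61
  C         0.07672   -0.1534
  E           3.394     1.457
  solve Keq expr → x = -0.07672; check Q = 0.6253
Then add 0.2902 M of X.
Step 3:
                  A         X
  I           3.394     1.747
  C          0.1312   -0.2623
  E           3.526     1.485
  solve Keq expr → x = -0.1312; check Q = 0.6253

Direction: reverse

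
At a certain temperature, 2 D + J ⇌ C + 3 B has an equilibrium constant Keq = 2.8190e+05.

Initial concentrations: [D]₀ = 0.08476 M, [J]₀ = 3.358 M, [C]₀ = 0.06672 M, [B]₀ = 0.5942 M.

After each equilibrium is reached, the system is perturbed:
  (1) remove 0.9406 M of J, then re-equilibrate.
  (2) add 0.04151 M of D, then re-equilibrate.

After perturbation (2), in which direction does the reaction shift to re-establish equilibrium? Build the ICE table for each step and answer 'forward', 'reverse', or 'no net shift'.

Direction: forward

Q₀ = 0.5802 vs Keq = 2.8190e+05 ⇒ Q<K, forward
Step 1:
                   D          J          C          B
  I          0.08476      3.358    0.06672     0.5942
  C         -0.08455   -0.04228    0.04228     0.1268
  E       2.0907e-04      3.316      0.109      0.721
  solve Keq expr → x = 0.04228; check Q = 2.8190e+05
Then remove 0.9406 M of J.
Step 2:
                   D          J          C          B
  I       2.0907e-04      2.375      0.109      0.721
  C       3.7902e-05 1.8951e-05 -1.8951e-05 -5.6853e-05
  E       2.4697e-04      2.375      0.109      0.721
  solve Keq expr → x = -1.8951e-05; check Q = 2.8190e+05
Then add 0.04151 M of D.
Step 3:
                   D          J          C          B
  I          0.04176      2.375      0.109      0.721
  C         -0.04145   -0.02073    0.02073    0.06218
  E       3.0637e-04      2.354     0.1297     0.7831
  solve Keq expr → x = 0.02073; check Q = 2.8190e+05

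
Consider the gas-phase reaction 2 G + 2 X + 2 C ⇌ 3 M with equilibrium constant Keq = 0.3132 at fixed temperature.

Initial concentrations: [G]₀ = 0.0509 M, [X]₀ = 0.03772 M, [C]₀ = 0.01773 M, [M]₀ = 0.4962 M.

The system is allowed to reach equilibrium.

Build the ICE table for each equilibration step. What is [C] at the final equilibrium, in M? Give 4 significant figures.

[C]_eq = 0.3023 M

Q₀ = 1.0543e+08 vs Keq = 0.3132 ⇒ Q>K, reverse
Step 1:
                  G         X         C         M
  init       0.0509   0.03772   0.01773    0.4962
  Δ          0.2845    0.2845    0.2845   -0.4268
  eq         0.3354    0.3222    0.3023   0.06941
  solve Keq expr → x = -0.1423; check Q = 0.3132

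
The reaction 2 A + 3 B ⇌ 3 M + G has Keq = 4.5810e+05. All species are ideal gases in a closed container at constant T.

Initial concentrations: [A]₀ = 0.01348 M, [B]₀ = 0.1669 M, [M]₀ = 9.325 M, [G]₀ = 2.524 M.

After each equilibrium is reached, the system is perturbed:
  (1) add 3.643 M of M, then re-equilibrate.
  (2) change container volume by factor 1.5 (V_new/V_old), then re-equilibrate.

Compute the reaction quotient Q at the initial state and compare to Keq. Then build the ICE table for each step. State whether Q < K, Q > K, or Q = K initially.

Q₀ = 2.4226e+09 vs Keq = 4.5810e+05 ⇒ Q>K, reverse
Step 1:
                    A           B           M           G
  Initial     0.01348      0.1669       9.325       2.524
  Change       0.1912      0.2868     -0.2868    -0.09561
  Equil        0.2047      0.4537       9.038       2.428
  solve Keq expr → x = -0.09561; check Q = 4.5810e+05
Then add 3.643 M of M.
Step 2:
                    A           B           M           G
  Initial      0.2047      0.4537       12.68       2.428
  Change      0.05547     0.08321    -0.08321    -0.02774
  Equil        0.2602      0.5369        12.6       2.401
  solve Keq expr → x = -0.02774; check Q = 4.5810e+05
Then change container volume by factor 1.5 (V_new/V_old).
Step 3:
                    A           B           M           G
  Initial      0.1734       0.358       8.399         1.6
  Change      0.01689     0.02534    -0.02534   -0.008447
  Equil        0.1903      0.3833       8.373       1.592
  solve Keq expr → x = -0.008447; check Q = 4.5810e+05

Q₀ = 2.4226e+09; Q > K (proceeds reverse)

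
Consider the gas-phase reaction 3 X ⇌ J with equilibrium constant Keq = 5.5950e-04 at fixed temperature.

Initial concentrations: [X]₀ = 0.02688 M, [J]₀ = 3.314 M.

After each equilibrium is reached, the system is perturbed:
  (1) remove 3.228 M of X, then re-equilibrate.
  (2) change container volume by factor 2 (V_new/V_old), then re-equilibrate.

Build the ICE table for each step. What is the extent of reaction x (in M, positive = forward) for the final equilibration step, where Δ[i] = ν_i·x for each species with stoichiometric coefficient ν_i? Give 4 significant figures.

Q₀ = 1.7063e+05 vs Keq = 5.5950e-04 ⇒ Q>K, reverse
Step 1:
                   X          J
  I          0.02688      3.314
  C            8.791      -2.93
  E            8.818     0.3836
  solve Keq expr → x = -2.93; check Q = 5.5950e-04
Then remove 3.228 M of X.
Step 2:
                   X          J
  I             5.59     0.3836
  C           0.7276    -0.2425
  E            6.318     0.1411
  solve Keq expr → x = -0.2425; check Q = 5.5950e-04
Then change container volume by factor 2 (V_new/V_old).
Step 3:
                   X          J
  I            3.159    0.07054
  C           0.1508   -0.05026
  E             3.31    0.02028
  solve Keq expr → x = -0.05026; check Q = 5.5950e-04

x = -0.05026 M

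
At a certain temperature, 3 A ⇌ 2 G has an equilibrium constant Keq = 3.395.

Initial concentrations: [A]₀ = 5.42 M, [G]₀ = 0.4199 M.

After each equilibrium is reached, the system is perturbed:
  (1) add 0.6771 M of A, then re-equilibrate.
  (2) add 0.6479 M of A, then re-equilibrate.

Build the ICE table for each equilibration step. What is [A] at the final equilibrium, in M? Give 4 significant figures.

Q₀ = 0.001107 vs Keq = 3.395 ⇒ Q<K, forward
Step 1:
                    A           G
  Initial        5.42      0.4199
  Change       -4.008       2.672
  Equil         1.412       3.092
  solve Keq expr → x = 1.336; check Q = 3.395
Then add 0.6771 M of A.
Step 2:
                    A           G
  Initial       2.089       3.092
  Change      -0.5647      0.3765
  Equil         1.525       3.468
  solve Keq expr → x = 0.1882; check Q = 3.395
Then add 0.6479 M of A.
Step 3:
                    A           G
  Initial       2.172       3.468
  Change      -0.5435      0.3623
  Equil         1.629       3.831
  solve Keq expr → x = 0.1812; check Q = 3.395

[A]_eq = 1.629 M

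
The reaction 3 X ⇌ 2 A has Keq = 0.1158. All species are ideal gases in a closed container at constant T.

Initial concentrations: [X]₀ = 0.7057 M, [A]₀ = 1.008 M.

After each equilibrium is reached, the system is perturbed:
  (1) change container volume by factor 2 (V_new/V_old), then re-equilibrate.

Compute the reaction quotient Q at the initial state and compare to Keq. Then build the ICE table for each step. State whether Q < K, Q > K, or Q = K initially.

Q₀ = 2.891 vs Keq = 0.1158 ⇒ Q>K, reverse
Step 1:
                  X         A
  init       0.7057     1.008
  Δ          0.6797   -0.4531
  eq          1.385    0.5549
  solve Keq expr → x = -0.2266; check Q = 0.1158
Then change container volume by factor 2 (V_new/V_old).
Step 2:
                  X         A
  init       0.6927    0.2774
  Δ          0.0737  -0.04913
  eq         0.7664    0.2283
  solve Keq expr → x = -0.02457; check Q = 0.1158

Q₀ = 2.891; Q > K (proceeds reverse)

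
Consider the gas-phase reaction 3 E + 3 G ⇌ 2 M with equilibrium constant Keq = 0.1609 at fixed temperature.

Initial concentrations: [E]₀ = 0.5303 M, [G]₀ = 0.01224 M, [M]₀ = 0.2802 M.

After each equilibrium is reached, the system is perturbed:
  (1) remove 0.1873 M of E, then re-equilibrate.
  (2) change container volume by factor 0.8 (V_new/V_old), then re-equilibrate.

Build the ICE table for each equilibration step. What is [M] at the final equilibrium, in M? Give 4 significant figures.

Q₀ = 2.8710e+05 vs Keq = 0.1609 ⇒ Q>K, reverse
Step 1:
                    E           G           M
  init         0.5303     0.01224      0.2802
  Δ            0.3263      0.3263     -0.2175
  eq           0.8566      0.3386     0.06265
  solve Keq expr → x = -0.1088; check Q = 0.1609
Then remove 0.1873 M of E.
Step 2:
                    E           G           M
  init         0.6693      0.3386     0.06265
  Δ           0.02003     0.02003    -0.01335
  eq           0.6894      0.3586      0.0493
  solve Keq expr → x = -0.006676; check Q = 0.1609
Then change container volume by factor 0.8 (V_new/V_old).
Step 3:
                    E           G           M
  init         0.8617      0.4482     0.06162
  Δ           -0.0306     -0.0306      0.0204
  eq           0.8311      0.4176     0.08203
  solve Keq expr → x = 0.0102; check Q = 0.1609

[M]_eq = 0.08203 M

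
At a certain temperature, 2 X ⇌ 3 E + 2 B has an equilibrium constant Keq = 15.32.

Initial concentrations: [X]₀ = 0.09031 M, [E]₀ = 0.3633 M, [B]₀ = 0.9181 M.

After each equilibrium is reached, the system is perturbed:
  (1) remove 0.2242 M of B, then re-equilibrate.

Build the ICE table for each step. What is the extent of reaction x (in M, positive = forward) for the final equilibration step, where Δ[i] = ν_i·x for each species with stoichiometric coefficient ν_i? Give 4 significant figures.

x = 0.005527 M

Q₀ = 4.956 vs Keq = 15.32 ⇒ Q<K, forward
Step 1:
                   X          E          B
  I          0.09031     0.3633     0.9181
  C         -0.02796    0.04194    0.02796
  E          0.06235     0.4052     0.9461
  solve Keq expr → x = 0.01398; check Q = 15.32
Then remove 0.2242 M of B.
Step 2:
                   X          E          B
  I          0.06235     0.4052     0.7219
  C         -0.01105    0.01658    0.01105
  E           0.0513     0.4218     0.7329
  solve Keq expr → x = 0.005527; check Q = 15.32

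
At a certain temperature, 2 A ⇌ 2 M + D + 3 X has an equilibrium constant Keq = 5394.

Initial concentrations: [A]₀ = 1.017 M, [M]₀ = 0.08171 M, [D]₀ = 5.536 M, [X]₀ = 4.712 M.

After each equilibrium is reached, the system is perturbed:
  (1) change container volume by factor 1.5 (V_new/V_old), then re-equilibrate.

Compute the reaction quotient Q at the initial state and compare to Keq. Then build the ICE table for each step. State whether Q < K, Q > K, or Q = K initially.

Q₀ = 3.739; Q < K (proceeds forward)

Q₀ = 3.739 vs Keq = 5394 ⇒ Q<K, forward
Step 1:
                  A         M         D         X
  init        1.017   0.08171     5.536     4.712
  Δ          -0.675     0.675    0.3375     1.012
  eq          0.342    0.7567     5.873     5.724
  solve Keq expr → x = 0.3375; check Q = 5394
Then change container volume by factor 1.5 (V_new/V_old).
Step 2:
                  A         M         D         X
  init        0.228    0.5045     3.916     3.816
  Δ        -0.09887   0.09887   0.04943    0.1483
  eq         0.1291    0.6033     3.965     3.965
  solve Keq expr → x = 0.04943; check Q = 5394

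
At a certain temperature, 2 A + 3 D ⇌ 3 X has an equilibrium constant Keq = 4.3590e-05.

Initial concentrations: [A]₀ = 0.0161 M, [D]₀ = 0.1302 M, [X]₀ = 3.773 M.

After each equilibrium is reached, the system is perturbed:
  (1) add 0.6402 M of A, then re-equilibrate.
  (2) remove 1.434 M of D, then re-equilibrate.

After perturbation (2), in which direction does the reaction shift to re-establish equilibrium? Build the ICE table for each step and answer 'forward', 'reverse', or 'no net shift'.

Direction: reverse

Q₀ = 9.3881e+07 vs Keq = 4.3590e-05 ⇒ Q>K, reverse
Step 1:
                   A          D          X
  init        0.0161     0.1302      3.773
  Δ            2.362      3.543     -3.543
  eq           2.378      3.673     0.2303
  solve Keq expr → x = -1.181; check Q = 4.3590e-05
Then add 0.6402 M of A.
Step 2:
                   A          D          X
  init         3.018      3.673     0.2303
  Δ         -0.02376   -0.03565    0.03565
  eq           2.994      3.637     0.2659
  solve Keq expr → x = 0.01188; check Q = 4.3590e-05
Then remove 1.434 M of D.
Step 3:
                   A          D          X
  init         2.994      2.203     0.2659
  Δ          0.06366    0.09549   -0.09549
  eq           3.058      2.299     0.1704
  solve Keq expr → x = -0.03183; check Q = 4.3590e-05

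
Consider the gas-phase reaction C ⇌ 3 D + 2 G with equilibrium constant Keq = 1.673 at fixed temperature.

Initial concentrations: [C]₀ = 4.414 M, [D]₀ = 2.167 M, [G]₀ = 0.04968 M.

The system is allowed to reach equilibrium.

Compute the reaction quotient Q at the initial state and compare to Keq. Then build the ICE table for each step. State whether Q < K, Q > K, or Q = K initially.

Q₀ = 0.00569 vs Keq = 1.673 ⇒ Q<K, forward
Step 1:
                   C          D          G
  init         4.414      2.167    0.04968
  Δ          -0.2431     0.7293     0.4862
  eq           4.171      2.896     0.5359
  solve Keq expr → x = 0.2431; check Q = 1.673

Q₀ = 0.00569; Q < K (proceeds forward)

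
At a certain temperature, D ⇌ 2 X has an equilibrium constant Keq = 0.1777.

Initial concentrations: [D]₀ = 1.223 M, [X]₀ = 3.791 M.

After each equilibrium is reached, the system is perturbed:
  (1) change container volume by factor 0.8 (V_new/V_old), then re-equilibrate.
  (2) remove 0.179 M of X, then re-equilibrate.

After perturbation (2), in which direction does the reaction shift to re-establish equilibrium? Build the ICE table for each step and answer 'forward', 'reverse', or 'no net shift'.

Q₀ = 11.75 vs Keq = 0.1777 ⇒ Q>K, reverse
Step 1:
                   D          X
  Initial      1.223      3.791
  Change       1.545      -3.09
  Equil        2.768     0.7013
  solve Keq expr → x = -1.545; check Q = 0.1777
Then change container volume by factor 0.8 (V_new/V_old).
Step 2:
                   D          X
  Initial       3.46     0.8766
  Change      0.0438    -0.0876
  Equil        3.504      0.789
  solve Keq expr → x = -0.0438; check Q = 0.1777
Then remove 0.179 M of X.
Step 3:
                   D          X
  Initial      3.504       0.61
  Change     -0.0847     0.1694
  Equil        3.419     0.7794
  solve Keq expr → x = 0.0847; check Q = 0.1777

Direction: forward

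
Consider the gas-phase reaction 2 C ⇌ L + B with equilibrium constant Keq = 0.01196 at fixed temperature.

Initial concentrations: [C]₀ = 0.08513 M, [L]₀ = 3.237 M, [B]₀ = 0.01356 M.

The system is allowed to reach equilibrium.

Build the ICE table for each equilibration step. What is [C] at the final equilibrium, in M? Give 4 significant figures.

Q₀ = 6.057 vs Keq = 0.01196 ⇒ Q>K, reverse
Step 1:
                   C          L          B
  I          0.08513      3.237    0.01356
  C          0.02703   -0.01351   -0.01351
  E           0.1122      3.223 4.6672e-05
  solve Keq expr → x = -0.01351; check Q = 0.01196

[C]_eq = 0.1122 M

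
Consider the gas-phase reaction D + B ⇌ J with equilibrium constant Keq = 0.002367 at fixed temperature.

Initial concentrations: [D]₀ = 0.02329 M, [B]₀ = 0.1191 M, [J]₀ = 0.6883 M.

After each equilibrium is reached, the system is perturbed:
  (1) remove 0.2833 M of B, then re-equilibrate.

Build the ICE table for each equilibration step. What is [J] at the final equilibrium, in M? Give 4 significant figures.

Q₀ = 248.1 vs Keq = 0.002367 ⇒ Q>K, reverse
Step 1:
                   D          B          J
  I          0.02329     0.1191     0.6883
  C           0.6869     0.6869    -0.6869
  E           0.7102      0.806   0.001355
  solve Keq expr → x = -0.6869; check Q = 0.002367
Then remove 0.2833 M of B.
Step 2:
                   D          B          J
  I           0.7102     0.5227   0.001355
  C       4.7488e-04 4.7488e-04 -4.7488e-04
  E           0.7107     0.5232 8.8019e-04
  solve Keq expr → x = -4.7488e-04; check Q = 0.002367

[J]_eq = 8.8019e-04 M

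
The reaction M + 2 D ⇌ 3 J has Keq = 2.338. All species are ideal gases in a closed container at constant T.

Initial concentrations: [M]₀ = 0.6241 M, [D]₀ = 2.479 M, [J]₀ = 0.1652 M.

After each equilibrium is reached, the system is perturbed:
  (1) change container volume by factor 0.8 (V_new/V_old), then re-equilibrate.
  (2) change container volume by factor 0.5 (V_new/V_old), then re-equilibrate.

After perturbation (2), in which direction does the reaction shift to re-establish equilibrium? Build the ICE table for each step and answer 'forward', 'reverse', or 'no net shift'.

Q₀ = 0.001176 vs Keq = 2.338 ⇒ Q<K, forward
Step 1:
                   M          D          J
  Initial     0.6241      2.479     0.1652
  Change     -0.3592    -0.7184      1.078
  Equil       0.2649      1.761      1.243
  solve Keq expr → x = 0.3592; check Q = 2.338
Then change container volume by factor 0.8 (V_new/V_old).
Step 2:
                   M          D          J
  Initial     0.3311      2.201      1.554
  Change           0          0          0
  Equil       0.3311      2.201      1.554
  solve Keq expr → x = 0; check Q = 2.338
Then change container volume by factor 0.5 (V_new/V_old).
Step 3:
                   M          D          J
  Initial     0.6622      4.401      3.107
  Change           0          0          0
  Equil       0.6622      4.401      3.107
  solve Keq expr → x = 0; check Q = 2.338

Direction: no net shift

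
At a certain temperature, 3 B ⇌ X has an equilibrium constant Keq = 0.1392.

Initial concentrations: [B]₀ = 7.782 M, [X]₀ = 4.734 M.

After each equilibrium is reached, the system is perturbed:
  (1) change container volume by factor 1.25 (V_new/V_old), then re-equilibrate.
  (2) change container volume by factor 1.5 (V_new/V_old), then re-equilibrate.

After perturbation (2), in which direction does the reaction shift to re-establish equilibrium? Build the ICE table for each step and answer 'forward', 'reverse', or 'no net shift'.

Direction: reverse

Q₀ = 0.01005 vs Keq = 0.1392 ⇒ Q<K, forward
Step 1:
                  B         X
  init        7.782     4.734
  Δ          -4.247     1.416
  eq          3.535      6.15
  solve Keq expr → x = 1.416; check Q = 0.1392
Then change container volume by factor 1.25 (V_new/V_old).
Step 2:
                  B         X
  init        2.828      4.92
  Δ           0.422   -0.1407
  eq           3.25     4.779
  solve Keq expr → x = -0.1407; check Q = 0.1392
Then change container volume by factor 1.5 (V_new/V_old).
Step 3:
                  B         X
  init        2.167     3.186
  Δ          0.6107   -0.2036
  eq          2.777     2.982
  solve Keq expr → x = -0.2036; check Q = 0.1392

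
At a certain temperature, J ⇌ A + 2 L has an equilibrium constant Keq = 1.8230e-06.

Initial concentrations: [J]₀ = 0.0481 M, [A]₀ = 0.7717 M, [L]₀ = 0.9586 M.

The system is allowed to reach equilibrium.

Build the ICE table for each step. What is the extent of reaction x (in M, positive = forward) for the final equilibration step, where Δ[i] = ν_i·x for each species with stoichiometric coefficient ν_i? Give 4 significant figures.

Q₀ = 14.74 vs Keq = 1.8230e-06 ⇒ Q>K, reverse
Step 1:
                  J         A         L
  I          0.0481    0.7717    0.9586
  C          0.4784   -0.4784   -0.9568
  E          0.5265    0.2933  0.001809
  solve Keq expr → x = -0.4784; check Q = 1.8230e-06

x = -0.4784 M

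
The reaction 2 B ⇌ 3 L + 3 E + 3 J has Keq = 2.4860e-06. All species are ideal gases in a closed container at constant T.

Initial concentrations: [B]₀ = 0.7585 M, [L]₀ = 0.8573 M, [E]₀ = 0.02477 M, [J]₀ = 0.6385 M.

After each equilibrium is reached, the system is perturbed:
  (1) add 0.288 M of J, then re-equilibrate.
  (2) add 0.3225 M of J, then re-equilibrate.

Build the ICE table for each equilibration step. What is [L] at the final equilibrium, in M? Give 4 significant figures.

Q₀ = 4.3326e-06 vs Keq = 2.4860e-06 ⇒ Q>K, reverse
Step 1:
                    B           L           E           J
  Initial      0.7585      0.8573     0.02477      0.6385
  Change     0.002611   -0.003917   -0.003917   -0.003917
  Equil        0.7611      0.8534     0.02085      0.6346
  solve Keq expr → x = -0.001306; check Q = 2.4860e-06
Then add 0.288 M of J.
Step 2:
                    B           L           E           J
  Initial      0.7611      0.8534     0.02085      0.9226
  Change     0.004168   -0.006252   -0.006252   -0.006252
  Equil        0.7653      0.8471      0.0146      0.9163
  solve Keq expr → x = -0.002084; check Q = 2.4860e-06
Then add 0.3225 M of J.
Step 3:
                    B           L           E           J
  Initial      0.7653      0.8471      0.0146       1.239
  Change     0.002465   -0.003698   -0.003698   -0.003698
  Equil        0.7677      0.8434      0.0109       1.235
  solve Keq expr → x = -0.001233; check Q = 2.4860e-06

[L]_eq = 0.8434 M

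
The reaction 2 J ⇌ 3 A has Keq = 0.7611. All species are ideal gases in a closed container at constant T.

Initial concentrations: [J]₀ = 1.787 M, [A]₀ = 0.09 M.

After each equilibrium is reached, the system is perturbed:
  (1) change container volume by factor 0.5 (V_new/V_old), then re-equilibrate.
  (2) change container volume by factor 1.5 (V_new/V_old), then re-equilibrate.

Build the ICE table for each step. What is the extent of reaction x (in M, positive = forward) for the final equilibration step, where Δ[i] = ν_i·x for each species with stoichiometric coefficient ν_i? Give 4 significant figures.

Q₀ = 2.2829e-04 vs Keq = 0.7611 ⇒ Q<K, forward
Step 1:
                   J          A
  I            1.787       0.09
  C          -0.6162     0.9242
  E            1.171      1.014
  solve Keq expr → x = 0.3081; check Q = 0.7611
Then change container volume by factor 0.5 (V_new/V_old).
Step 2:
                   J          A
  I            2.342      2.028
  C           0.2144    -0.3216
  E            2.556      1.707
  solve Keq expr → x = -0.1072; check Q = 0.7611
Then change container volume by factor 1.5 (V_new/V_old).
Step 3:
                   J          A
  I            1.704      1.138
  C         -0.08177     0.1227
  E            1.622      1.261
  solve Keq expr → x = 0.04089; check Q = 0.7611

x = 0.04089 M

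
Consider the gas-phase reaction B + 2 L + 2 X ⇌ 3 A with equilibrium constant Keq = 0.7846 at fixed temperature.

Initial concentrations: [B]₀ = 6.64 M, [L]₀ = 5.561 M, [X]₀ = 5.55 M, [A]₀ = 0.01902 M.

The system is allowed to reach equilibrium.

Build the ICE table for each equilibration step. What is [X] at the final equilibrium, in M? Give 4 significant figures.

[X]_eq = 2.319 M

Q₀ = 1.0879e-09 vs Keq = 0.7846 ⇒ Q<K, forward
Step 1:
                    B           L           X           A
  init           6.64       5.561        5.55     0.01902
  Δ            -1.615      -3.231      -3.231       4.846
  eq            5.025        2.33       2.319       4.865
  solve Keq expr → x = 1.615; check Q = 0.7846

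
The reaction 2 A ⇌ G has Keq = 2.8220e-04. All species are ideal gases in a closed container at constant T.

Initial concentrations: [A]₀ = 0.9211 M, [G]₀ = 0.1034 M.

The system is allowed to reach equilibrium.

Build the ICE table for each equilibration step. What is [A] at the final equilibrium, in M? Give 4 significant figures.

Q₀ = 0.1219 vs Keq = 2.8220e-04 ⇒ Q>K, reverse
Step 1:
                    A           G
  Initial      0.9211      0.1034
  Change       0.2061      -0.103
  Equil         1.127  3.5855e-04
  solve Keq expr → x = -0.103; check Q = 2.8220e-04

[A]_eq = 1.127 M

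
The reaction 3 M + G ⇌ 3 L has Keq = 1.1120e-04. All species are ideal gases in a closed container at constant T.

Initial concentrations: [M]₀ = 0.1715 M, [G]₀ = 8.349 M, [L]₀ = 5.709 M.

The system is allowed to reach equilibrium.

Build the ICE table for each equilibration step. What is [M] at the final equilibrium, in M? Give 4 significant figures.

Q₀ = 4418 vs Keq = 1.1120e-04 ⇒ Q>K, reverse
Step 1:
                  M         G         L
  Initial    0.1715     8.349     5.709
  Change      5.156     1.719    -5.156
  Equil       5.327     10.07    0.5532
  solve Keq expr → x = -1.719; check Q = 1.1120e-04

[M]_eq = 5.327 M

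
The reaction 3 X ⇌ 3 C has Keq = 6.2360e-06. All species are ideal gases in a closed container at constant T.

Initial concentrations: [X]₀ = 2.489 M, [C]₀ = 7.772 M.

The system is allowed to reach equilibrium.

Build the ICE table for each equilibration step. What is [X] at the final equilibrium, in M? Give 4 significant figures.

[X]_eq = 10.08 M

Q₀ = 30.45 vs Keq = 6.2360e-06 ⇒ Q>K, reverse
Step 1:
                    X           C
  Initial       2.489       7.772
  Change        7.587      -7.587
  Equil         10.08      0.1855
  solve Keq expr → x = -2.529; check Q = 6.2360e-06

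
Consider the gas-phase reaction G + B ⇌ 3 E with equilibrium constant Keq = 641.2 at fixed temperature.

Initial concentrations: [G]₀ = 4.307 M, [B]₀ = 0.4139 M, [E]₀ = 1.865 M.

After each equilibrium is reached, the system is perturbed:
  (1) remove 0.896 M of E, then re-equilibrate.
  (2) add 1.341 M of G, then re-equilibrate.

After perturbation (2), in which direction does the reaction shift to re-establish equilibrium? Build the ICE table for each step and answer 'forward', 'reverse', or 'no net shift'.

Q₀ = 3.639 vs Keq = 641.2 ⇒ Q<K, forward
Step 1:
                    G           B           E
  init          4.307      0.4139       1.865
  Δ           -0.4023     -0.4023       1.207
  eq            3.905     0.01158       3.072
  solve Keq expr → x = 0.4023; check Q = 641.2
Then remove 0.896 M of E.
Step 2:
                    G           B           E
  init          3.905     0.01158       2.176
  Δ          -0.00733    -0.00733     0.02199
  eq            3.897    0.004249       2.198
  solve Keq expr → x = 0.00733; check Q = 641.2
Then add 1.341 M of G.
Step 3:
                    G           B           E
  init          5.238    0.004249       2.198
  Δ         -0.001073   -0.001073     0.00322
  eq            5.237    0.003176       2.201
  solve Keq expr → x = 0.001073; check Q = 641.2

Direction: forward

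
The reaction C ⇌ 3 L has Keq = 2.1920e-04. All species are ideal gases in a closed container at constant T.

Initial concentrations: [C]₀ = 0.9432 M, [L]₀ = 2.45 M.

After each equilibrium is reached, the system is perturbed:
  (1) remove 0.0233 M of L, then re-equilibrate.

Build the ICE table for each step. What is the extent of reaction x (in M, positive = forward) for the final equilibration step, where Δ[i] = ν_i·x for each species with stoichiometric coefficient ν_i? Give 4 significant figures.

x = 0.007731 M

Q₀ = 15.59 vs Keq = 2.1920e-04 ⇒ Q>K, reverse
Step 1:
                  C         L
  I          0.9432      2.45
  C          0.7925    -2.378
  E           1.736   0.07246
  solve Keq expr → x = -0.7925; check Q = 2.1920e-04
Then remove 0.0233 M of L.
Step 2:
                  C         L
  I           1.736   0.04916
  C       -0.007731   0.02319
  E           1.728   0.07235
  solve Keq expr → x = 0.007731; check Q = 2.1920e-04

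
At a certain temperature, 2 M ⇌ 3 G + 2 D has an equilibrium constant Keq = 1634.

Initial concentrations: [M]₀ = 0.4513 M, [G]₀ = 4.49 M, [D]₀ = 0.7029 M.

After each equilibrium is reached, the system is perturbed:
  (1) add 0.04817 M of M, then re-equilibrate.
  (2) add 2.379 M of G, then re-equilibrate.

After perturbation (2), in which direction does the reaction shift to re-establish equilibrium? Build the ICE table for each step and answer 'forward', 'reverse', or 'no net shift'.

Q₀ = 219.6 vs Keq = 1634 ⇒ Q<K, forward
Step 1:
                  M         G         D
  I          0.4513      4.49    0.7029
  C         -0.2125    0.3188    0.2125
  E          0.2388     4.809    0.9154
  solve Keq expr → x = 0.1063; check Q = 1634
Then add 0.04817 M of M.
Step 2:
                  M         G         D
  I           0.287     4.809    0.9154
  C        -0.03498   0.05247   0.03498
  E           0.252     4.861    0.9504
  solve Keq expr → x = 0.01749; check Q = 1634
Then add 2.379 M of G.
Step 3:
                  M         G         D
  I           0.252      7.24    0.9504
  C          0.1284   -0.1927   -0.1284
  E          0.3804     7.048    0.8219
  solve Keq expr → x = -0.06422; check Q = 1634

Direction: reverse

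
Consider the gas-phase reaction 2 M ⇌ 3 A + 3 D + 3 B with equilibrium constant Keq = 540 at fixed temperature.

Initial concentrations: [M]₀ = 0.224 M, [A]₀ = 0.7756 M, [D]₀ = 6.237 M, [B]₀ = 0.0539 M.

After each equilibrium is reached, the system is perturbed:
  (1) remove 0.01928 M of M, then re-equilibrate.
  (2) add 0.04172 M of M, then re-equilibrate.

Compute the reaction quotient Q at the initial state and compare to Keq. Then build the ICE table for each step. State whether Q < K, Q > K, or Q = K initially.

Q₀ = 0.3533 vs Keq = 540 ⇒ Q<K, forward
Step 1:
                  M         A         D         B
  I           0.224    0.7756     6.237    0.0539
  C         -0.1353     0.203     0.203     0.203
  E         0.08866    0.9786      6.44    0.2569
  solve Keq expr → x = 0.06767; check Q = 540
Then remove 0.01928 M of M.
Step 2:
                  M         A         D         B
  I         0.06938    0.9786      6.44    0.2569
  C        0.009742  -0.01461  -0.01461  -0.01461
  E         0.07912     0.964     6.425    0.2423
  solve Keq expr → x = -0.004871; check Q = 540
Then add 0.04172 M of M.
Step 3:
                  M         A         D         B
  I          0.1208     0.964     6.425    0.2423
  C         -0.0207   0.03105   0.03105   0.03105
  E          0.1001     0.995     6.456    0.2733
  solve Keq expr → x = 0.01035; check Q = 540

Q₀ = 0.3533; Q < K (proceeds forward)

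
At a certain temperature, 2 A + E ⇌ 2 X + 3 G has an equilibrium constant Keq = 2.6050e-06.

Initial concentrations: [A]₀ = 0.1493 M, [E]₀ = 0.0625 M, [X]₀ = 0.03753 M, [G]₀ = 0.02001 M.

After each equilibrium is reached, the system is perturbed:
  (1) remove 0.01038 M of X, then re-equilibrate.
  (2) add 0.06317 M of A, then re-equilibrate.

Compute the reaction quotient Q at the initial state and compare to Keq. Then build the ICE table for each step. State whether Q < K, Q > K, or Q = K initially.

Q₀ = 8.1003e-06 vs Keq = 2.6050e-06 ⇒ Q>K, reverse
Step 1:
                    A           E           X           G
  Initial      0.1493      0.0625     0.03753     0.02001
  Change     0.003374    0.001687   -0.003374   -0.005061
  Equil        0.1527     0.06419     0.03416     0.01495
  solve Keq expr → x = -0.001687; check Q = 2.6050e-06
Then remove 0.01038 M of X.
Step 2:
                    A           E           X           G
  Initial      0.1527     0.06419     0.02378     0.01495
  Change    -0.001921 -9.6040e-04    0.001921    0.002881
  Equil        0.1508     0.06323      0.0257     0.01783
  solve Keq expr → x = 9.6040e-04; check Q = 2.6050e-06
Then add 0.06317 M of A.
Step 3:
                    A           E           X           G
  Initial      0.2139     0.06323      0.0257     0.01783
  Change     -0.00216    -0.00108     0.00216    0.003241
  Equil        0.2118     0.06215     0.02786     0.02107
  solve Keq expr → x = 0.00108; check Q = 2.6050e-06

Q₀ = 8.1003e-06; Q > K (proceeds reverse)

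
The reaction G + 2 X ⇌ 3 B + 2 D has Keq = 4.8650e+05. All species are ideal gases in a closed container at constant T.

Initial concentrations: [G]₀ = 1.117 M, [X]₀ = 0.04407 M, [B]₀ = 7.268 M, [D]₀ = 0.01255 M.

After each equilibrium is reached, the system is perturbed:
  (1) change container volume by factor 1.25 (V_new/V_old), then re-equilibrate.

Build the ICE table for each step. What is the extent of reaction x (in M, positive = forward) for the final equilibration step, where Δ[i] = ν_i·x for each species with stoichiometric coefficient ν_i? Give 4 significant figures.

x = 1.1728e-04 M

Q₀ = 27.87 vs Keq = 4.8650e+05 ⇒ Q<K, forward
Step 1:
                   G          X          B          D
  init         1.117    0.04407      7.268    0.01255
  Δ         -0.02129   -0.04257    0.06386    0.04257
  eq           1.096   0.001499      7.332    0.05512
  solve Keq expr → x = 0.02129; check Q = 4.8650e+05
Then change container volume by factor 1.25 (V_new/V_old).
Step 2:
                   G          X          B          D
  init        0.8766   0.001199      5.865     0.0441
  Δ       -1.1728e-04 -2.3456e-04 3.5184e-04 2.3456e-04
  eq          0.8765 9.6450e-04      5.866    0.04433
  solve Keq expr → x = 1.1728e-04; check Q = 4.8650e+05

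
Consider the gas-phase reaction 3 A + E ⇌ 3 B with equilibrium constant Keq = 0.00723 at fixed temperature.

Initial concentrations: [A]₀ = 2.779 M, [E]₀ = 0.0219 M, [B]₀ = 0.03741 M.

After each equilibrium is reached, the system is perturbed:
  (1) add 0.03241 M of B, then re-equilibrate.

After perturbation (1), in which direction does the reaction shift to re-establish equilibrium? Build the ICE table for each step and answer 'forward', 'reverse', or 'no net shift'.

Q₀ = 1.1139e-04 vs Keq = 0.00723 ⇒ Q<K, forward
Step 1:
                  A         E         B
  I           2.779    0.0219   0.03741
  C        -0.05138  -0.01713   0.05138
  E           2.728  0.004772   0.08879
  solve Keq expr → x = 0.01713; check Q = 0.00723
Then add 0.03241 M of B.
Step 2:
                  A         E         B
  I           2.728  0.004772    0.1212
  C         0.01198  0.003993  -0.01198
  E            2.74  0.008765    0.1092
  solve Keq expr → x = -0.003993; check Q = 0.00723

Direction: reverse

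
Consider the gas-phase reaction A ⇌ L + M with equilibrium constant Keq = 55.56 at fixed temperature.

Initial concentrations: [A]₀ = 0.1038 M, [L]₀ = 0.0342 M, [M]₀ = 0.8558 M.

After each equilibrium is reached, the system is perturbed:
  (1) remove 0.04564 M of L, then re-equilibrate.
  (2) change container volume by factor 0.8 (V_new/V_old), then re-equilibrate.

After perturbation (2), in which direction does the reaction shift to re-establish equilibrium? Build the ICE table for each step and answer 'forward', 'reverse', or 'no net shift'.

Q₀ = 0.282 vs Keq = 55.56 ⇒ Q<K, forward
Step 1:
                  A         L         M
  init       0.1038    0.0342    0.8558
  Δ         -0.1015    0.1015    0.1015
  eq       0.002337    0.1357    0.9573
  solve Keq expr → x = 0.1015; check Q = 55.56
Then remove 0.04564 M of L.
Step 2:
                  A         L         M
  init     0.002337   0.09002    0.9573
  Δ       -7.7179e-04 7.7179e-04 7.7179e-04
  eq       0.001566   0.09079     0.958
  solve Keq expr → x = 7.7179e-04; check Q = 55.56
Then change container volume by factor 0.8 (V_new/V_old).
Step 3:
                  A         L         M
  init     0.001957    0.1135     1.198
  Δ       4.7797e-04 -4.7797e-04 -4.7797e-04
  eq       0.002435     0.113     1.197
  solve Keq expr → x = -4.7797e-04; check Q = 55.56

Direction: reverse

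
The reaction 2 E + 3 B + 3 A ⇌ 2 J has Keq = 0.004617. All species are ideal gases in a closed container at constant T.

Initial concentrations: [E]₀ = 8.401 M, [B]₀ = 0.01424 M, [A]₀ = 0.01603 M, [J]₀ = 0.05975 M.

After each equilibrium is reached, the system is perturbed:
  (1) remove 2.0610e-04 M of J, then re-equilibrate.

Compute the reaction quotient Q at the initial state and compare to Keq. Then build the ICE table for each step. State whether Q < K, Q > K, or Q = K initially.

Q₀ = 4.2529e+06; Q > K (proceeds reverse)

Q₀ = 4.2529e+06 vs Keq = 0.004617 ⇒ Q>K, reverse
Step 1:
                    E           B           A           J
  init          8.401     0.01424     0.01603     0.05975
  Δ           0.05911     0.08866     0.08866    -0.05911
  eq             8.46      0.1029      0.1047  6.4276e-04
  solve Keq expr → x = -0.02955; check Q = 0.004617
Then remove 2.0610e-04 M of J.
Step 2:
                    E           B           A           J
  init           8.46      0.1029      0.1047  4.3666e-04
  Δ       -2.0051e-04 -3.0077e-04 -3.0077e-04  2.0051e-04
  eq             8.46      0.1026      0.1044  6.3717e-04
  solve Keq expr → x = 1.0026e-04; check Q = 0.004617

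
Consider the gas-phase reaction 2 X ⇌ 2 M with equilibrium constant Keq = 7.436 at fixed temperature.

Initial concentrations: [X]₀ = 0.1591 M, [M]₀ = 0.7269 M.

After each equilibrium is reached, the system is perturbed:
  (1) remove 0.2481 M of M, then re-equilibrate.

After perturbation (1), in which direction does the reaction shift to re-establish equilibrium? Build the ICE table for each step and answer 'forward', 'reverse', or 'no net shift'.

Q₀ = 20.87 vs Keq = 7.436 ⇒ Q>K, reverse
Step 1:
                  X         M
  I          0.1591    0.7269
  C         0.07863  -0.07863
  E          0.2377    0.6483
  solve Keq expr → x = -0.03932; check Q = 7.436
Then remove 0.2481 M of M.
Step 2:
                  X         M
  I          0.2377    0.4002
  C        -0.06657   0.06657
  E          0.1712    0.4667
  solve Keq expr → x = 0.03329; check Q = 7.436

Direction: forward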